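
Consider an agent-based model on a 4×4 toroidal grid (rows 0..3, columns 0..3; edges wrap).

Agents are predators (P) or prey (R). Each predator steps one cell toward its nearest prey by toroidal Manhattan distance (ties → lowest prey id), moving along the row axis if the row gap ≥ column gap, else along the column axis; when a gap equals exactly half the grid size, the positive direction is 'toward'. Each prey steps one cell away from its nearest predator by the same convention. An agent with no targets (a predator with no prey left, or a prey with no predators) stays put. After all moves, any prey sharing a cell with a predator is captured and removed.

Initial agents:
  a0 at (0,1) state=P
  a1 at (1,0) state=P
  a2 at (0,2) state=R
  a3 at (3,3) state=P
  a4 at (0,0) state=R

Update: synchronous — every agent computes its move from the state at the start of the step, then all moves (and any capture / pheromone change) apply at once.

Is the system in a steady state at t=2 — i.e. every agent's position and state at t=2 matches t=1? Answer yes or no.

yes

t=1: a0@(0,2):P a1@(0,0):P a3@(0,3):P
t=2: (unchanged — steady state)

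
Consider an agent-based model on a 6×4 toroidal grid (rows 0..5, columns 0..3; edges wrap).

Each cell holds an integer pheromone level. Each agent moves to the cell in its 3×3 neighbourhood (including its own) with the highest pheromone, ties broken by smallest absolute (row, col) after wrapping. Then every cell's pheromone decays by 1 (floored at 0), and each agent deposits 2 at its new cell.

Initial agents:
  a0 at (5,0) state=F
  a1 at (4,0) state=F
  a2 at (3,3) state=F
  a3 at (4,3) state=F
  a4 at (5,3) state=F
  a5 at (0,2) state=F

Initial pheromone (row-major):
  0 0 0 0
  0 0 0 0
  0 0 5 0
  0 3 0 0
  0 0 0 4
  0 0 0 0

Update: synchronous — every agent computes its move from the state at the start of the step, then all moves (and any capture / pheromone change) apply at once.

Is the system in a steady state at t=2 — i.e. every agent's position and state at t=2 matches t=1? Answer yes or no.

t=1: a0@(4,3) a1@(4,3) a2@(2,2) a3@(4,3) a4@(4,3) a5@(0,1) | pheromone: 0 2 0 0 / 0 0 0 0 / 0 0 6 0 / 0 2 0 0 / 0 0 0 11 / 0 0 0 0
t=2: a0@(4,3) a1@(4,3) a2@(2,2) a3@(4,3) a4@(4,3) a5@(0,1) | pheromone: 0 3 0 0 / 0 0 0 0 / 0 0 7 0 / 0 1 0 0 / 0 0 0 18 / 0 0 0 0

yes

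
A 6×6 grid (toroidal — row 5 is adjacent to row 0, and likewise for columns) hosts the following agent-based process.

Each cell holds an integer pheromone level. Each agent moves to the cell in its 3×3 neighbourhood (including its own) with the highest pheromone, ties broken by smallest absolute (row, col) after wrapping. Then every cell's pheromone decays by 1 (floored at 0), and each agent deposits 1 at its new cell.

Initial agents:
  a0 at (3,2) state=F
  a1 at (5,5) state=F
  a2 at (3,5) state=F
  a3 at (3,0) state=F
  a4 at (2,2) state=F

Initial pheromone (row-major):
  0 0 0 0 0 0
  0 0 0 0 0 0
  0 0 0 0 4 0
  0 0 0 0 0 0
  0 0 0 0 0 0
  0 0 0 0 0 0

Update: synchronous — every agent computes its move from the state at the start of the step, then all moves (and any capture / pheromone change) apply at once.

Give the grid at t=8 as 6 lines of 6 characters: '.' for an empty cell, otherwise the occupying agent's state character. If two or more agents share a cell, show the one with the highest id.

t=1: a0@(2,1) a1@(0,0) a2@(2,4) a3@(2,0) a4@(1,1) | pheromone: 1 0 0 0 0 0 / 0 1 0 0 0 0 / 1 1 0 0 4 0 / 0 0 0 0 0 0 / 0 0 0 0 0 0 / 0 0 0 0 0 0
t=2: a0@(1,1) a1@(0,0) a2@(2,4) a3@(1,1) a4@(0,0) | pheromone: 2 0 0 0 0 0 / 0 2 0 0 0 0 / 0 0 0 0 4 0 / 0 0 0 0 0 0 / 0 0 0 0 0 0 / 0 0 0 0 0 0
t=3: a0@(0,0) a1@(0,0) a2@(2,4) a3@(0,0) a4@(0,0) | pheromone: 5 0 0 0 0 0 / 0 1 0 0 0 0 / 0 0 0 0 4 0 / 0 0 0 0 0 0 / 0 0 0 0 0 0 / 0 0 0 0 0 0
t=4: a0@(0,0) a1@(0,0) a2@(2,4) a3@(0,0) a4@(0,0) | pheromone: 8 0 0 0 0 0 / 0 0 0 0 0 0 / 0 0 0 0 4 0 / 0 0 0 0 0 0 / 0 0 0 0 0 0 / 0 0 0 0 0 0
t=5: a0@(0,0) a1@(0,0) a2@(2,4) a3@(0,0) a4@(0,0) | pheromone: 11 0 0 0 0 0 / 0 0 0 0 0 0 / 0 0 0 0 4 0 / 0 0 0 0 0 0 / 0 0 0 0 0 0 / 0 0 0 0 0 0
t=6: a0@(0,0) a1@(0,0) a2@(2,4) a3@(0,0) a4@(0,0) | pheromone: 14 0 0 0 0 0 / 0 0 0 0 0 0 / 0 0 0 0 4 0 / 0 0 0 0 0 0 / 0 0 0 0 0 0 / 0 0 0 0 0 0
t=7: a0@(0,0) a1@(0,0) a2@(2,4) a3@(0,0) a4@(0,0) | pheromone: 17 0 0 0 0 0 / 0 0 0 0 0 0 / 0 0 0 0 4 0 / 0 0 0 0 0 0 / 0 0 0 0 0 0 / 0 0 0 0 0 0
t=8: a0@(0,0) a1@(0,0) a2@(2,4) a3@(0,0) a4@(0,0) | pheromone: 20 0 0 0 0 0 / 0 0 0 0 0 0 / 0 0 0 0 4 0 / 0 0 0 0 0 0 / 0 0 0 0 0 0 / 0 0 0 0 0 0

F.....
......
....F.
......
......
......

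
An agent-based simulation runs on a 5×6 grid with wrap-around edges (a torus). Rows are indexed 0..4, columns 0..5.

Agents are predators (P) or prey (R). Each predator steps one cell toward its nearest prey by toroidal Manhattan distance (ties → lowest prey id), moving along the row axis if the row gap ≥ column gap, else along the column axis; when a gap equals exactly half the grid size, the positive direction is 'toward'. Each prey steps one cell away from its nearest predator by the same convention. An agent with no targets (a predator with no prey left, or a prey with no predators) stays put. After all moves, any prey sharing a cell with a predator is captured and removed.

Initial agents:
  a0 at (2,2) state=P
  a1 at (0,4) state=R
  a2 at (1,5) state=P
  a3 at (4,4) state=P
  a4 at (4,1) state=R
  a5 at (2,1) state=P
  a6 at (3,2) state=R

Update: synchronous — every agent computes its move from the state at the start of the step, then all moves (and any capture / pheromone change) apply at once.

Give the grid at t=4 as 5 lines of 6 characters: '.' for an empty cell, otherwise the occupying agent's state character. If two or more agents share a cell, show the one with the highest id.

t=1: a0@(3,2):P a1@(1,4):R a2@(0,5):P a3@(0,4):P a4@(0,1):R a5@(3,1):P a6@(4,2):R
t=2: a0@(4,2):P a1@(2,4):R a2@(1,5):P a3@(1,4):P a4@(0,2):R a5@(4,1):P a6@(0,2):R
t=3: a0@(0,2):P a1@(3,4):R a2@(2,5):P a3@(2,4):P a4@(1,2):R a5@(0,1):P a6@(1,2):R
t=4: a0@(1,2):P a1@(4,4):R a2@(3,5):P a3@(3,4):P a4@(2,2):R a5@(1,1):P a6@(2,2):R

......
.PP...
..R...
....PP
....R.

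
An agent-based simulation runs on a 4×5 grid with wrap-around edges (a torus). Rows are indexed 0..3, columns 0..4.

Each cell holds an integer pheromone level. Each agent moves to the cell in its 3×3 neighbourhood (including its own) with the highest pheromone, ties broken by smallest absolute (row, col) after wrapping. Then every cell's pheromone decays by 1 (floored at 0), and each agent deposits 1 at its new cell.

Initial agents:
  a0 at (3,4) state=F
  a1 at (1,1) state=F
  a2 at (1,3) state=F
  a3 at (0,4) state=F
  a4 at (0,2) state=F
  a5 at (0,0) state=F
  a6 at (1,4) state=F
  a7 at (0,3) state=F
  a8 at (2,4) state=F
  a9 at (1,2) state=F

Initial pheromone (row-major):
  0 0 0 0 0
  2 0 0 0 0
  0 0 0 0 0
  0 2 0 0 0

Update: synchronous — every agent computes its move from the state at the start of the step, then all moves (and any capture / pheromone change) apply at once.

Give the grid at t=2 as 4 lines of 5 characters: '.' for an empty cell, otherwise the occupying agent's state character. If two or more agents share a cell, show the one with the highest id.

..F..
F....
.....
.....

t=1: a0@(0,0) a1@(1,0) a2@(0,2) a3@(1,0) a4@(3,1) a5@(1,0) a6@(1,0) a7@(0,2) a8@(1,0) a9@(0,1) | pheromone: 1 1 2 0 0 / 6 0 0 0 0 / 0 0 0 0 0 / 0 2 0 0 0
t=2: a0@(1,0) a1@(1,0) a2@(0,2) a3@(1,0) a4@(0,2) a5@(1,0) a6@(1,0) a7@(0,2) a8@(1,0) a9@(1,0) | pheromone: 0 0 4 0 0 / 12 0 0 0 0 / 0 0 0 0 0 / 0 1 0 0 0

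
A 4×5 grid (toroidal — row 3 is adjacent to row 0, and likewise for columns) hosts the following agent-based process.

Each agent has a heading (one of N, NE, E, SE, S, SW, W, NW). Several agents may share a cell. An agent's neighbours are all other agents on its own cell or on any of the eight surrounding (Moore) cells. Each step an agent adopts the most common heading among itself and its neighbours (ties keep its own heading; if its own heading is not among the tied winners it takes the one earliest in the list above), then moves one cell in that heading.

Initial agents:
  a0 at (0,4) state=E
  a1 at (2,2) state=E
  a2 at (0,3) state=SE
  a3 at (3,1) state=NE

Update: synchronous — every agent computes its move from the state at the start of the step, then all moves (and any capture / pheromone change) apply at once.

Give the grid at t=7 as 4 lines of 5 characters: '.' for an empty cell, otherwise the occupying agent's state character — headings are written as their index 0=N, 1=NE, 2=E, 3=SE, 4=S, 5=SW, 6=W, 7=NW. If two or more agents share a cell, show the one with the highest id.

t=1: a0@(0,0):E a1@(2,3):E a2@(1,4):SE a3@(2,2):NE
t=2: a0@(0,1):E a1@(2,4):E a2@(1,0):E a3@(1,3):NE
t=3: a0@(0,2):E a1@(2,0):E a2@(1,1):E a3@(0,4):NE
t=4: a0@(0,3):E a1@(2,1):E a2@(1,2):E a3@(3,0):NE
t=5: a0@(0,4):E a1@(2,2):E a2@(1,3):E a3@(2,1):NE
t=6: a0@(0,0):E a1@(2,3):E a2@(1,4):E a3@(1,2):NE
t=7: a0@(0,1):E a1@(2,4):E a2@(1,0):E a3@(0,3):NE

.2.1.
2....
....2
.....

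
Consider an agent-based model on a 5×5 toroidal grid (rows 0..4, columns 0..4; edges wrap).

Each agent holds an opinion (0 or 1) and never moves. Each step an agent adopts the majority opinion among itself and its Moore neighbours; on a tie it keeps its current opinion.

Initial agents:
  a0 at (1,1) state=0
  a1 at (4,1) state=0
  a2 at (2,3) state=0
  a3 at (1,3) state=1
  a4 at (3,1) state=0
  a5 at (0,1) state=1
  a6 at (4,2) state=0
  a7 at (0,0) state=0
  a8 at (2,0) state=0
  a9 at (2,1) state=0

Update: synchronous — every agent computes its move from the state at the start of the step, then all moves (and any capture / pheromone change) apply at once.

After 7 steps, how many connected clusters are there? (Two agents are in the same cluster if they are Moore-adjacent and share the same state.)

t=1: a0@(1,1):0 a1@(4,1):0 a2@(2,3):0 a3@(1,3):1 a4@(3,1):0 a5@(0,1):0 a6@(4,2):0 a7@(0,0):0 a8@(2,0):0 a9@(2,1):0
t=2: (unchanged — steady state)

3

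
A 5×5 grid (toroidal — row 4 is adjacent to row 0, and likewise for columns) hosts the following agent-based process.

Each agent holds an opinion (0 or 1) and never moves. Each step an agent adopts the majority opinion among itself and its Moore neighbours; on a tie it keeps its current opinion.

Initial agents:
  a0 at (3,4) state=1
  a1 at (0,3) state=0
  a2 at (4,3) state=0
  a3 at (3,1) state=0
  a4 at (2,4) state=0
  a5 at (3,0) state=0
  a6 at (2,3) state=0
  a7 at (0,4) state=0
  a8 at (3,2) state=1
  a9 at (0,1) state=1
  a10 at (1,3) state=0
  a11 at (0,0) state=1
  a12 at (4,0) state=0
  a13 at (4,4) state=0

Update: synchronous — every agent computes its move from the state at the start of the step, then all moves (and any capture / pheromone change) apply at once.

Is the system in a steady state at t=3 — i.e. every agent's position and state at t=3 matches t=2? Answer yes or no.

yes

t=1: a0@(3,4):0 a1@(0,3):0 a2@(4,3):0 a3@(3,1):0 a4@(2,4):0 a5@(3,0):0 a6@(2,3):0 a7@(0,4):0 a8@(3,2):0 a9@(0,1):1 a10@(1,3):0 a11@(0,0):0 a12@(4,0):0 a13@(4,4):0
t=2: a0@(3,4):0 a1@(0,3):0 a2@(4,3):0 a3@(3,1):0 a4@(2,4):0 a5@(3,0):0 a6@(2,3):0 a7@(0,4):0 a8@(3,2):0 a9@(0,1):0 a10@(1,3):0 a11@(0,0):0 a12@(4,0):0 a13@(4,4):0
t=3: (unchanged — steady state)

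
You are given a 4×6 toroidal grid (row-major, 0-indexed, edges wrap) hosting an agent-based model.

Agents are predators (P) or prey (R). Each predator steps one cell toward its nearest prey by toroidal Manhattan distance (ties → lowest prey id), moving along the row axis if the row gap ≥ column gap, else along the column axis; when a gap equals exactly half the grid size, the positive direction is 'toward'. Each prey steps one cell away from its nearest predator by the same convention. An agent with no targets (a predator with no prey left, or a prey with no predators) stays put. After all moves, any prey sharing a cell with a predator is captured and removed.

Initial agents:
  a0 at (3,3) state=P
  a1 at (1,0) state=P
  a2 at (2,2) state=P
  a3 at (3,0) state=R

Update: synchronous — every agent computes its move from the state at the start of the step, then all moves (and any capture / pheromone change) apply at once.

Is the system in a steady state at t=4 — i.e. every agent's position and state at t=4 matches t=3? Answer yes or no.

t=1: a0@(3,4):P a1@(2,0):P a2@(2,1):P
t=2: (unchanged — steady state)

yes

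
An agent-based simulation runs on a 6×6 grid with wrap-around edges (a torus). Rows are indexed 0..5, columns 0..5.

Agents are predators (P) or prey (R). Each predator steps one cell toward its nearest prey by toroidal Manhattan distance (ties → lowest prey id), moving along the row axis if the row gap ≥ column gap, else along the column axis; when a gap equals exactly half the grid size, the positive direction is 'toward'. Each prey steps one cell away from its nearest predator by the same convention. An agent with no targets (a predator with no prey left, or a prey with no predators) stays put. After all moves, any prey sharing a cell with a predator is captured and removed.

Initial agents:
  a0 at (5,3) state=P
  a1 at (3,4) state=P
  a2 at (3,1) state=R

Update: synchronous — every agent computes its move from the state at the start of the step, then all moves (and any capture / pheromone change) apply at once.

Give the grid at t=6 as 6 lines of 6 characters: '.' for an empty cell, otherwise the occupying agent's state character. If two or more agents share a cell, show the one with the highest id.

t=1: a0@(4,3):P a1@(3,5):P a2@(3,0):R
t=2: a0@(4,4):P a1@(3,0):P a2@(3,1):R
t=3: a0@(4,5):P a1@(3,1):P a2@(3,2):R
t=4: a0@(4,0):P a1@(3,2):P a2@(3,3):R
t=5: a0@(4,1):P a1@(3,3):P a2@(3,4):R
t=6: a0@(4,2):P a1@(3,4):P a2@(3,5):R

......
......
......
....PR
..P...
......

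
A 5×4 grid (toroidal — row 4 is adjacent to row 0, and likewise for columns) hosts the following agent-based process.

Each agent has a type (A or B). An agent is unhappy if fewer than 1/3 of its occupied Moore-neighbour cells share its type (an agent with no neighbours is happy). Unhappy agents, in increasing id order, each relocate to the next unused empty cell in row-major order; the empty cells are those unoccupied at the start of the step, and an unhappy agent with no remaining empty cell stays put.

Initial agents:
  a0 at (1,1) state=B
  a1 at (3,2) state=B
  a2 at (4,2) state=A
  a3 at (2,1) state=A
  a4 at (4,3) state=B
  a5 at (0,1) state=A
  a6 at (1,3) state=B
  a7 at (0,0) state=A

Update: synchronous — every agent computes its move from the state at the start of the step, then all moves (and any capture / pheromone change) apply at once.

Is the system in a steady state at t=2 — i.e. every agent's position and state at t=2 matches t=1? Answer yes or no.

t=1: a0@(0,2):B a1@(3,2):B a2@(4,2):A a3@(0,3):A a4@(4,3):B a5@(0,1):A a6@(1,0):B a7@(1,2):A
t=2: a0@(0,0):B a1@(3,2):B a2@(4,2):A a3@(0,3):A a4@(4,3):B a5@(0,1):A a6@(1,1):B a7@(1,2):A

no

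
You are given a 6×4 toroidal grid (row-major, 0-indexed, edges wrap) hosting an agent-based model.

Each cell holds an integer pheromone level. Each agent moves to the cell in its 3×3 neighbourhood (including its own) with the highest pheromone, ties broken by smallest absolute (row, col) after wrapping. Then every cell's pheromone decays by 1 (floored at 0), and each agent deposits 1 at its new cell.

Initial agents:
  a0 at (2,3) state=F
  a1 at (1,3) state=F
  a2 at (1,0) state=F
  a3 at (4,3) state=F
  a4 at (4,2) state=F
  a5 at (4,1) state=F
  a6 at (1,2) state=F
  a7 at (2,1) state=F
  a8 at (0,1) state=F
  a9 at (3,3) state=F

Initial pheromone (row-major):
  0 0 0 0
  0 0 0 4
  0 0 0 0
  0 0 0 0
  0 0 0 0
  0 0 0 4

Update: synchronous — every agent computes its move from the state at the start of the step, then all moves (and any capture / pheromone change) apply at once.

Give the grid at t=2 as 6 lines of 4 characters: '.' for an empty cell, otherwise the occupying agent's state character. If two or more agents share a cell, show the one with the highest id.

....
...F
F...
....
....
...F

t=1: a0@(1,3) a1@(1,3) a2@(1,3) a3@(5,3) a4@(5,3) a5@(3,0) a6@(1,3) a7@(1,0) a8@(0,0) a9@(2,0) | pheromone: 1 0 0 0 / 1 0 0 7 / 1 0 0 0 / 1 0 0 0 / 0 0 0 0 / 0 0 0 5
t=2: a0@(1,3) a1@(1,3) a2@(1,3) a3@(5,3) a4@(5,3) a5@(2,0) a6@(1,3) a7@(1,3) a8@(1,3) a9@(1,3) | pheromone: 0 0 0 0 / 0 0 0 13 / 1 0 0 0 / 0 0 0 0 / 0 0 0 0 / 0 0 0 6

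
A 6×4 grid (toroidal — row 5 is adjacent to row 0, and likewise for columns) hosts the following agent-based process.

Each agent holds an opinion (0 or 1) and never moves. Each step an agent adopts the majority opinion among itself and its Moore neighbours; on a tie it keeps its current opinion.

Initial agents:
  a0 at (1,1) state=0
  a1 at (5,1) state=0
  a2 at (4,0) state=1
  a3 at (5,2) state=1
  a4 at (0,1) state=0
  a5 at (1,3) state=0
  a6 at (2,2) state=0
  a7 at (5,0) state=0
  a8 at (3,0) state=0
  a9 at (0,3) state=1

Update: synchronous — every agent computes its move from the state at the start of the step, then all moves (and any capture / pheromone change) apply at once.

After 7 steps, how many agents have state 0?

8

t=1: a0@(1,1):0 a1@(5,1):0 a2@(4,0):0 a3@(5,2):1 a4@(0,1):0 a5@(1,3):0 a6@(2,2):0 a7@(5,0):0 a8@(3,0):0 a9@(0,3):1
t=2: (unchanged — steady state)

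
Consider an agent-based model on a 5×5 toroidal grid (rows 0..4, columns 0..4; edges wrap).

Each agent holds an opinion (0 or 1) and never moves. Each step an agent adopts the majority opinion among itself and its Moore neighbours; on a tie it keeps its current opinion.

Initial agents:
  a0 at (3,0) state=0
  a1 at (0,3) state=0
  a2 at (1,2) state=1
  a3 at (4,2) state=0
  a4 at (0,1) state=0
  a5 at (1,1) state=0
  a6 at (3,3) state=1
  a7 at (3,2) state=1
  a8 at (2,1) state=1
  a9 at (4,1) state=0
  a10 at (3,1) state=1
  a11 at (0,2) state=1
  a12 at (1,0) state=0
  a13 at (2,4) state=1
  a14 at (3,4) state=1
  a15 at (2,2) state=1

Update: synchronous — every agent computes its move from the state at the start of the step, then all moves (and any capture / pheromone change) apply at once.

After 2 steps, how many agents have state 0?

t=1: a0@(3,0):1 a1@(0,3):0 a2@(1,2):1 a3@(4,2):0 a4@(0,1):0 a5@(1,1):1 a6@(3,3):1 a7@(3,2):1 a8@(2,1):1 a9@(4,1):0 a10@(3,1):1 a11@(0,2):0 a12@(1,0):0 a13@(2,4):1 a14@(3,4):1 a15@(2,2):1
t=2: a0@(3,0):1 a1@(0,3):0 a2@(1,2):1 a3@(4,2):0 a4@(0,1):0 a5@(1,1):1 a6@(3,3):1 a7@(3,2):1 a8@(2,1):1 a9@(4,1):0 a10@(3,1):1 a11@(0,2):0 a12@(1,0):1 a13@(2,4):1 a14@(3,4):1 a15@(2,2):1

5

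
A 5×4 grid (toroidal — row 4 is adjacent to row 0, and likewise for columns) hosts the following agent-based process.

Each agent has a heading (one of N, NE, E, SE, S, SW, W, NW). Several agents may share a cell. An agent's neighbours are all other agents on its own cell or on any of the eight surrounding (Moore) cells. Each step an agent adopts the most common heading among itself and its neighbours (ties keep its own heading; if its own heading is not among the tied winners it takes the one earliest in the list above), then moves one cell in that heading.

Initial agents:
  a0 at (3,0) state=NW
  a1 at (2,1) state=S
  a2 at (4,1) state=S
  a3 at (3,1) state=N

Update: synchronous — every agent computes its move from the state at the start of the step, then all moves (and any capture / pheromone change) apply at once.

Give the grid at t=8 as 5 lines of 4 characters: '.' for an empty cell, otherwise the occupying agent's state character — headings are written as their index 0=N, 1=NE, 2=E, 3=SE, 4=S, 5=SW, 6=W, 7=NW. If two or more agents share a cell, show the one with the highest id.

t=1: a0@(4,0):S a1@(3,1):S a2@(0,1):S a3@(4,1):S
t=2: a0@(0,0):S a1@(4,1):S a2@(1,1):S a3@(0,1):S
t=3: a0@(1,0):S a1@(0,1):S a2@(2,1):S a3@(1,1):S
t=4: a0@(2,0):S a1@(1,1):S a2@(3,1):S a3@(2,1):S
t=5: a0@(3,0):S a1@(2,1):S a2@(4,1):S a3@(3,1):S
t=6: a0@(4,0):S a1@(3,1):S a2@(0,1):S a3@(4,1):S
t=7: a0@(0,0):S a1@(4,1):S a2@(1,1):S a3@(0,1):S
t=8: a0@(1,0):S a1@(0,1):S a2@(2,1):S a3@(1,1):S

.4..
44..
.4..
....
....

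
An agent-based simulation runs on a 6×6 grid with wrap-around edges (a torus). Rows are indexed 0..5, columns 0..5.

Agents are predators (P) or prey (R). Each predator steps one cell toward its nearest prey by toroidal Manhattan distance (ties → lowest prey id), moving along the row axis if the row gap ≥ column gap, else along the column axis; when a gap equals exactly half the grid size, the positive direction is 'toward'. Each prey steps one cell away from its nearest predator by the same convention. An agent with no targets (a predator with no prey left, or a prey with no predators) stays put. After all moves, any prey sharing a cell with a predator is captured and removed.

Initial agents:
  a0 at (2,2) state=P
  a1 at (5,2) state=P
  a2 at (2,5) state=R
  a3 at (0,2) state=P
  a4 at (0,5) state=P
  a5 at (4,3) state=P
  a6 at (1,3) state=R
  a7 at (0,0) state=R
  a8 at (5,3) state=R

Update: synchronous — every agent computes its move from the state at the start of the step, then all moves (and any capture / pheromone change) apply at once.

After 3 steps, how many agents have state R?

3

t=1: a0@(1,2):P a1@(5,3):P a2@(3,5):R a3@(1,2):P a4@(0,0):P a5@(5,3):P a6@(0,3):R a7@(0,1):R a8@(5,4):R
t=2: a0@(0,2):P a1@(0,3):P a2@(2,5):R a3@(0,2):P a4@(0,1):P a5@(0,3):P a6@(1,3):R a8@(5,5):R
t=3: a0@(1,2):P a1@(1,3):P a2@(3,5):R a3@(1,2):P a4@(0,2):P a5@(1,3):P a6@(2,3):R a8@(5,0):R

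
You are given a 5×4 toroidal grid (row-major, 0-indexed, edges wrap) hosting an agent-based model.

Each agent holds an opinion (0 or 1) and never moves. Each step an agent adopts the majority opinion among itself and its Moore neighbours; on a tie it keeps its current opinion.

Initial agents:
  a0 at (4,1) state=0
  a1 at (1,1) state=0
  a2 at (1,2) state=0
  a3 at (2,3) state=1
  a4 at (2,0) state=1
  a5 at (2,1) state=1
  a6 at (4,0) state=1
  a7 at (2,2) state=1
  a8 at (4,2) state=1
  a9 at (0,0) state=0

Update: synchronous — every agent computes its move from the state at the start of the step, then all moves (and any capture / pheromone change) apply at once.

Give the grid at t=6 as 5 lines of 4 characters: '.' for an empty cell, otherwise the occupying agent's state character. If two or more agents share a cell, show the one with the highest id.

t=1: a0@(4,1):0 a1@(1,1):0 a2@(1,2):1 a3@(2,3):1 a4@(2,0):1 a5@(2,1):1 a6@(4,0):0 a7@(2,2):1 a8@(4,2):1 a9@(0,0):0
t=2: a0@(4,1):0 a1@(1,1):1 a2@(1,2):1 a3@(2,3):1 a4@(2,0):1 a5@(2,1):1 a6@(4,0):0 a7@(2,2):1 a8@(4,2):1 a9@(0,0):0
t=3: (unchanged — steady state)

0...
.11.
1111
....
001.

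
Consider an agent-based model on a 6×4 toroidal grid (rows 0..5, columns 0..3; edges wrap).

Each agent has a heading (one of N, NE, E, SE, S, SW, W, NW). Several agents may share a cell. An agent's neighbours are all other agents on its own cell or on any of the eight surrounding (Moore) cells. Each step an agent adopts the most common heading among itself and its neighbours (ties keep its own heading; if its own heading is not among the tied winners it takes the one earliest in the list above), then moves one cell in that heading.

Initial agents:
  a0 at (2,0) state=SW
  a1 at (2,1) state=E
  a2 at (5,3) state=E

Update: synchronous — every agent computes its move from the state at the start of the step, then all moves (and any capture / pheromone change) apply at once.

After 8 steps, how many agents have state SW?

1

t=1: a0@(3,3):SW a1@(2,2):E a2@(5,0):E
t=2: a0@(4,2):SW a1@(2,3):E a2@(5,1):E
t=3: a0@(5,1):SW a1@(2,0):E a2@(5,2):E
t=4: a0@(0,0):SW a1@(2,1):E a2@(5,3):E
t=5: a0@(1,3):SW a1@(2,2):E a2@(5,0):E
t=6: a0@(2,2):SW a1@(2,3):E a2@(5,1):E
t=7: a0@(3,1):SW a1@(2,0):E a2@(5,2):E
t=8: a0@(4,0):SW a1@(2,1):E a2@(5,3):E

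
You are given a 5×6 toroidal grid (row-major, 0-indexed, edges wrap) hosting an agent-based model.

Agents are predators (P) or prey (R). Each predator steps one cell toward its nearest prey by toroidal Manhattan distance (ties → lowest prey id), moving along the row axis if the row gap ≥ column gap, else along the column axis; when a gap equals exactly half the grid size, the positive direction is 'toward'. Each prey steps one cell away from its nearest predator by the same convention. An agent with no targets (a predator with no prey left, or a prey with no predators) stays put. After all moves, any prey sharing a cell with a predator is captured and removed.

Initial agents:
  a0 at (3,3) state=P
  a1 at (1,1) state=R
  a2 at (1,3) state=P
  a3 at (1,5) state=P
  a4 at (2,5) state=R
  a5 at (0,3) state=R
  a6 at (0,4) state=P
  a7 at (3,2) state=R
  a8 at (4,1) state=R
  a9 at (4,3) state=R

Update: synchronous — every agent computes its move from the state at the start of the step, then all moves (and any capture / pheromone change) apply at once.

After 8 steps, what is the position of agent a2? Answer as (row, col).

t=1: a0@(3,2):P a1@(1,0):R a2@(0,3):P a3@(2,5):P a4@(3,5):R a5@(4,3):R a6@(0,3):P a7@(3,1):R a8@(4,0):R
t=2: a0@(3,1):P a1@(0,0):R a2@(4,3):P a3@(3,5):P a4@(4,5):R a5@(3,3):R a6@(4,3):P a7@(3,0):R a8@(4,5):R
t=3: a0@(3,0):P a1@(1,0):R a2@(3,3):P a3@(4,5):P a4@(0,5):R a5@(2,3):R a6@(3,3):P a7@(3,5):R a8@(0,5):R
t=4: a0@(3,5):P a1@(0,0):R a2@(2,3):P a3@(0,5):P a4@(1,5):R a5@(1,3):R a6@(2,3):P a7@(3,4):R a8@(1,5):R
t=5: a0@(3,4):P a1@(0,1):R a2@(1,3):P a3@(0,0):P a4@(2,5):R a5@(0,3):R a6@(1,3):P a7@(3,3):R a8@(2,5):R
t=6: a0@(3,3):P a1@(0,2):R a2@(0,3):P a3@(0,1):P a4@(1,5):R a5@(4,3):R a6@(0,3):P a7@(3,2):R a8@(1,5):R
t=7: a0@(4,3):P a1@(0,1):R a2@(0,2):P a3@(0,2):P a4@(1,0):R a5@(0,3):R a6@(0,2):P a7@(3,1):R a8@(1,0):R
t=8: a0@(0,3):P a1@(0,0):R a2@(0,1):P a3@(0,1):P a4@(1,5):R a5@(1,3):R a6@(0,1):P a7@(3,0):R a8@(1,5):R

(0, 1)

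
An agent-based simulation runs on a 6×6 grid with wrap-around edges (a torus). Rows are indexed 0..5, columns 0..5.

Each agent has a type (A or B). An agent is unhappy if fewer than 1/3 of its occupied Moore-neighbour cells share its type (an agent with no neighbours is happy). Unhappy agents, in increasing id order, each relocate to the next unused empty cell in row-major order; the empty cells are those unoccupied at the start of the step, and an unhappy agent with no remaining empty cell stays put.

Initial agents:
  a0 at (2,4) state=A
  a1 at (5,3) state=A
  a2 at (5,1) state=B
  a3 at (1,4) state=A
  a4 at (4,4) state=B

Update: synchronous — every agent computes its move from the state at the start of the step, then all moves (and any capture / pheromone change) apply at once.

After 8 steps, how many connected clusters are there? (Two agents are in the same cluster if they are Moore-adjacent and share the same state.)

t=1: a0@(2,4):A a1@(0,0):A a2@(5,1):B a3@(1,4):A a4@(0,1):B
t=2: a0@(2,4):A a1@(0,2):A a2@(5,1):B a3@(1,4):A a4@(0,1):B
t=3: a0@(2,4):A a1@(0,0):A a2@(5,1):B a3@(1,4):A a4@(0,1):B
t=4: a0@(2,4):A a1@(0,2):A a2@(5,1):B a3@(1,4):A a4@(0,1):B
t=5: a0@(2,4):A a1@(0,0):A a2@(5,1):B a3@(1,4):A a4@(0,1):B
t=6: a0@(2,4):A a1@(0,2):A a2@(5,1):B a3@(1,4):A a4@(0,1):B
t=7: a0@(2,4):A a1@(0,0):A a2@(5,1):B a3@(1,4):A a4@(0,1):B
t=8: a0@(2,4):A a1@(0,2):A a2@(5,1):B a3@(1,4):A a4@(0,1):B

3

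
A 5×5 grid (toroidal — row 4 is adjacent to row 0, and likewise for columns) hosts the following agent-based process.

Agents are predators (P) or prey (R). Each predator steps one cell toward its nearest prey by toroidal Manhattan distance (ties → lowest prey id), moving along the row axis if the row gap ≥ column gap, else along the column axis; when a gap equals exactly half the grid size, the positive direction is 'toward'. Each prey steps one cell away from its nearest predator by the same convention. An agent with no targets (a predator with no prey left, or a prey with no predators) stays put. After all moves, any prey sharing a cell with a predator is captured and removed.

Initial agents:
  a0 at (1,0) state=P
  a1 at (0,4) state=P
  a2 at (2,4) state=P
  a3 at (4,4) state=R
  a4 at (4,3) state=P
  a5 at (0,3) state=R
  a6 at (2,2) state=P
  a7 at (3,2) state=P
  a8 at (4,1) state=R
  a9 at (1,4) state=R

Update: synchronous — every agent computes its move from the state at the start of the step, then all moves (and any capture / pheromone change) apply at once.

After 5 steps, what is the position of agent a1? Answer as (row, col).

t=1: a0@(1,4):P a1@(4,4):P a2@(1,4):P a3@(3,4):R a4@(4,4):P a5@(0,2):R a6@(1,2):P a7@(4,2):P a8@(4,0):R a9@(1,3):R
t=2: a0@(1,3):P a1@(3,4):P a2@(1,3):P a3@(2,4):R a4@(3,4):P a5@(4,2):R a6@(0,2):P a7@(0,2):P a8@(4,1):R a9@(1,2):R
t=3: a0@(1,2):P a1@(2,4):P a2@(1,2):P a3@(1,4):R a4@(2,4):P a5@(3,2):R a6@(4,2):P a7@(4,2):P a8@(3,1):R a9@(1,1):R
t=4: a0@(1,1):P a1@(1,4):P a2@(1,1):P a3@(0,4):R a4@(1,4):P a5@(2,2):R a6@(3,2):P a7@(3,2):P a8@(2,1):R a9@(1,0):R
t=5: a0@(2,1):P a1@(0,4):P a2@(2,1):P a3@(4,4):R a4@(0,4):P a5@(1,2):R a6@(2,2):P a7@(2,2):P a8@(3,1):R a9@(1,4):R

(0, 4)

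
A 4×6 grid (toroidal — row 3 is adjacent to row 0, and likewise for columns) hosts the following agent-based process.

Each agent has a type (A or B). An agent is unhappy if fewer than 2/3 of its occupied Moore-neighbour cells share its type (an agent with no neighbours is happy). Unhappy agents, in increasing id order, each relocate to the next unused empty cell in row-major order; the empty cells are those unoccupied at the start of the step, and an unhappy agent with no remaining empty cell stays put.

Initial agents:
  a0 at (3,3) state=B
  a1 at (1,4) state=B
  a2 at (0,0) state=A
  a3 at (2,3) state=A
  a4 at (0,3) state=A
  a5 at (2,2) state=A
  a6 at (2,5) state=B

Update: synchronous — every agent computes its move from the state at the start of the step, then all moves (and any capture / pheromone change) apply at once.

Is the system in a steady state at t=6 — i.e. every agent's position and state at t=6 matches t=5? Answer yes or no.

t=1: a0@(0,1):B a1@(0,2):B a2@(0,0):A a3@(0,4):A a4@(0,5):A a5@(1,0):A a6@(2,5):B
t=2: a0@(0,3):B a1@(0,2):B a2@(0,0):A a3@(0,4):A a4@(0,5):A a5@(1,1):A a6@(1,2):B
t=3: a0@(0,3):B a1@(0,2):B a2@(0,0):A a3@(0,1):A a4@(0,5):A a5@(1,0):A a6@(1,2):B
t=4: a0@(0,3):B a1@(0,2):B a2@(0,0):A a3@(0,4):A a4@(0,5):A a5@(1,0):A a6@(1,2):B
t=5: a0@(0,3):B a1@(0,2):B a2@(0,0):A a3@(0,1):A a4@(0,5):A a5@(1,0):A a6@(1,2):B
t=6: a0@(0,3):B a1@(0,2):B a2@(0,0):A a3@(0,4):A a4@(0,5):A a5@(1,0):A a6@(1,2):B

no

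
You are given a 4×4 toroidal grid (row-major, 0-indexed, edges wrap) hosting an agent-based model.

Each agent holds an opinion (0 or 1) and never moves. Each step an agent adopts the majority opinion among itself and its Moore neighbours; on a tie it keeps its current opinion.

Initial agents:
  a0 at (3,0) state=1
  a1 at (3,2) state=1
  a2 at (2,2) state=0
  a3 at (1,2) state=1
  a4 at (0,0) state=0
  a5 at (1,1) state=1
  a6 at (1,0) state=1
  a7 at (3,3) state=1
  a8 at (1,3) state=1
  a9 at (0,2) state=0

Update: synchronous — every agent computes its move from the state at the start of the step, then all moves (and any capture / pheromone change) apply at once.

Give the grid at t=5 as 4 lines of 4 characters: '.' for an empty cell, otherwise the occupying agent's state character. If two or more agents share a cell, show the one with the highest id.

1.1.
1111
..1.
1.11

t=1: a0@(3,0):1 a1@(3,2):1 a2@(2,2):1 a3@(1,2):1 a4@(0,0):1 a5@(1,1):1 a6@(1,0):1 a7@(3,3):1 a8@(1,3):1 a9@(0,2):1
t=2: (unchanged — steady state)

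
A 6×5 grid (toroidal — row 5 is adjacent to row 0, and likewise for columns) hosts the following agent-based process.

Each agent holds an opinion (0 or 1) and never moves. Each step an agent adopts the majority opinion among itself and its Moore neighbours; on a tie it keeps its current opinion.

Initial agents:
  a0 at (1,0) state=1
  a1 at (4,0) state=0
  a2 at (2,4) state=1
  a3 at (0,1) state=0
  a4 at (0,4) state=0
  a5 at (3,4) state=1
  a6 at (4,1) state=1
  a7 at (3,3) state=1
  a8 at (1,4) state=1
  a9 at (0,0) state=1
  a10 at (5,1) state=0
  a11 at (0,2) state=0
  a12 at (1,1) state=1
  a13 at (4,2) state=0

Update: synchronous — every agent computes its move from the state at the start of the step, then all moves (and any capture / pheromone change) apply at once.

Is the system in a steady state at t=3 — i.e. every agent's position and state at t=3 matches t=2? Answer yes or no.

yes

t=1: a0@(1,0):1 a1@(4,0):0 a2@(2,4):1 a3@(0,1):0 a4@(0,4):1 a5@(3,4):1 a6@(4,1):0 a7@(3,3):1 a8@(1,4):1 a9@(0,0):1 a10@(5,1):0 a11@(0,2):0 a12@(1,1):1 a13@(4,2):0
t=2: (unchanged — steady state)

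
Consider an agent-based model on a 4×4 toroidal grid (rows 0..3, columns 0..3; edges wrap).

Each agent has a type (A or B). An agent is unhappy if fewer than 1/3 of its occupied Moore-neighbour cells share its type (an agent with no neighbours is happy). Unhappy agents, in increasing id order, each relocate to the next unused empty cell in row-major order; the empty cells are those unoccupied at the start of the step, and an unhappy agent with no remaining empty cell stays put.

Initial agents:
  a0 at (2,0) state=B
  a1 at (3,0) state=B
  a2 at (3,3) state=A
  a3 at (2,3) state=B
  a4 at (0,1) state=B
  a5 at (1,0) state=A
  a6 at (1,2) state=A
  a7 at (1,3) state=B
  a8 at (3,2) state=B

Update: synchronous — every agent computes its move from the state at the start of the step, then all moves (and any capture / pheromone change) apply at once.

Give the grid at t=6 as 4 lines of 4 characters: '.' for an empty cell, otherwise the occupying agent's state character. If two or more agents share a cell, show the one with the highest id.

t=1: a0@(2,0):B a1@(3,0):B a2@(0,0):A a3@(2,3):B a4@(0,1):B a5@(0,2):A a6@(0,3):A a7@(1,3):B a8@(3,2):B
t=2: a0@(2,0):B a1@(3,0):B a2@(1,0):A a3@(2,3):B a4@(0,1):B a5@(1,1):A a6@(0,3):A a7@(1,3):B a8@(3,2):B
t=3: a0@(2,0):B a1@(3,0):B a2@(1,0):A a3@(2,3):B a4@(0,1):B a5@(1,1):A a6@(0,0):A a7@(1,3):B a8@(3,2):B
t=4: (unchanged — steady state)

AB..
AA.B
B..B
B.B.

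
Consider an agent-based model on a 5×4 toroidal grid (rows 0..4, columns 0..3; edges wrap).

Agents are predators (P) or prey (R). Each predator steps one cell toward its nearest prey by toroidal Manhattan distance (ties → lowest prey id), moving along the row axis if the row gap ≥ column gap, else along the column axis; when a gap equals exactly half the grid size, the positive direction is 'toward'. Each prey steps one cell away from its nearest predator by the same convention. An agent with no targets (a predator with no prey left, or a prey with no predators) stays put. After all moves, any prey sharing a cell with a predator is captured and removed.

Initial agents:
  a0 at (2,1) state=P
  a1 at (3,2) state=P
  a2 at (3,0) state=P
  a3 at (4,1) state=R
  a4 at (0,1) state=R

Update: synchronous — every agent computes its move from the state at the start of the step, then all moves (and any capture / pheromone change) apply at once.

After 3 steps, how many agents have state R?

t=1: a0@(3,1):P a1@(4,2):P a2@(4,0):P a3@(0,1):R a4@(4,1):R
t=2: a0@(4,1):P a1@(4,1):P a2@(4,1):P a3@(1,1):R a4@(0,1):R
t=3: a0@(0,1):P a1@(0,1):P a2@(0,1):P a3@(2,1):R a4@(1,1):R

2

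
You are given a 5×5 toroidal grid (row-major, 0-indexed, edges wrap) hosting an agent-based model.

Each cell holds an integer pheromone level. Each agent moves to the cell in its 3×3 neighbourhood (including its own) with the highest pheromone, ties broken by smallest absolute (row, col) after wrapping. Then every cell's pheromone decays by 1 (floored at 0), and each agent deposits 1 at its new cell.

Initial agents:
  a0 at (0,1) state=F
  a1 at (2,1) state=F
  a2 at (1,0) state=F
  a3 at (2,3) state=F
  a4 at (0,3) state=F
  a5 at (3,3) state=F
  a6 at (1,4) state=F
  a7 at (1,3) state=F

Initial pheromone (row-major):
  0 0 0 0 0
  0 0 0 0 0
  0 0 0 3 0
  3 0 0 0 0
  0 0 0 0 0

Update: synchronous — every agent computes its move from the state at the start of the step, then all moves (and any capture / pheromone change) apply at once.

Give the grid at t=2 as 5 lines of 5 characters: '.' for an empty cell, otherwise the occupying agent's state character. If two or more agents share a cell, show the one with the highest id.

F.F..
.....
...F.
F....
.....

t=1: a0@(0,0) a1@(3,0) a2@(0,0) a3@(2,3) a4@(0,2) a5@(2,3) a6@(2,3) a7@(2,3) | pheromone: 2 0 1 0 0 / 0 0 0 0 0 / 0 0 0 6 0 / 3 0 0 0 0 / 0 0 0 0 0
t=2: a0@(0,0) a1@(3,0) a2@(0,0) a3@(2,3) a4@(0,2) a5@(2,3) a6@(2,3) a7@(2,3) | pheromone: 3 0 1 0 0 / 0 0 0 0 0 / 0 0 0 9 0 / 3 0 0 0 0 / 0 0 0 0 0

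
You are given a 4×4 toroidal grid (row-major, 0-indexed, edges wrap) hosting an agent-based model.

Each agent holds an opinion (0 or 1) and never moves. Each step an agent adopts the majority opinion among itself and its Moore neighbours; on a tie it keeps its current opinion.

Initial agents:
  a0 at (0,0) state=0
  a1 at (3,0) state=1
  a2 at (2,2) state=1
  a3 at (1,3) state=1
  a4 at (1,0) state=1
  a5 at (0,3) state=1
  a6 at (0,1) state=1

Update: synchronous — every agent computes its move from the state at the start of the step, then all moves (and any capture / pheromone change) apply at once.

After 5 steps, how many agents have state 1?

7

t=1: a0@(0,0):1 a1@(3,0):1 a2@(2,2):1 a3@(1,3):1 a4@(1,0):1 a5@(0,3):1 a6@(0,1):1
t=2: (unchanged — steady state)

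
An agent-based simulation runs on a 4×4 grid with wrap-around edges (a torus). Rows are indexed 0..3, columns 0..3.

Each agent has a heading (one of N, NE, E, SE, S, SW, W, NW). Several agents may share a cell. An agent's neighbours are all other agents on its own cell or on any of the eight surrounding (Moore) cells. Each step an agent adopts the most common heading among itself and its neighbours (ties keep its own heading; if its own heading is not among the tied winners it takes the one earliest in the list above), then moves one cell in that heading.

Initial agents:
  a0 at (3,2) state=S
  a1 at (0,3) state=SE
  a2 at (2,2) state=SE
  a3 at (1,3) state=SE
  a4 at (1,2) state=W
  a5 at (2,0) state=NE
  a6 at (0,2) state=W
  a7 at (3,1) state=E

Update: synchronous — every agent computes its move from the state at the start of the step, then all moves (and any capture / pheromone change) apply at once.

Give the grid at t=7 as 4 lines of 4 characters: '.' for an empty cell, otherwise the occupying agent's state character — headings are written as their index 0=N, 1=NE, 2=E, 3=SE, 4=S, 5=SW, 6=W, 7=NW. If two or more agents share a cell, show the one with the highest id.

.33.
33..
.3..
..33

t=1: a0@(0,3):SE a1@(1,0):SE a2@(3,3):SE a3@(2,0):SE a4@(2,3):SE a5@(1,1):NE a6@(0,1):W a7@(3,2):E
t=2: a0@(1,0):SE a1@(2,1):SE a2@(0,0):SE a3@(3,1):SE a4@(3,0):SE a5@(2,2):SE a6@(0,0):W a7@(0,3):SE
t=3: a0@(2,1):SE a1@(3,2):SE a2@(1,1):SE a3@(0,2):SE a4@(0,1):SE a5@(3,3):SE a6@(1,1):SE a7@(1,0):SE
t=4: a0@(3,2):SE a1@(0,3):SE a2@(2,2):SE a3@(1,3):SE a4@(1,2):SE a5@(0,0):SE a6@(2,2):SE a7@(2,1):SE
t=5: a0@(0,3):SE a1@(1,0):SE a2@(3,3):SE a3@(2,0):SE a4@(2,3):SE a5@(1,1):SE a6@(3,3):SE a7@(3,2):SE
t=6: a0@(1,0):SE a1@(2,1):SE a2@(0,0):SE a3@(3,1):SE a4@(3,0):SE a5@(2,2):SE a6@(0,0):SE a7@(0,3):SE
t=7: a0@(2,1):SE a1@(3,2):SE a2@(1,1):SE a3@(0,2):SE a4@(0,1):SE a5@(3,3):SE a6@(1,1):SE a7@(1,0):SE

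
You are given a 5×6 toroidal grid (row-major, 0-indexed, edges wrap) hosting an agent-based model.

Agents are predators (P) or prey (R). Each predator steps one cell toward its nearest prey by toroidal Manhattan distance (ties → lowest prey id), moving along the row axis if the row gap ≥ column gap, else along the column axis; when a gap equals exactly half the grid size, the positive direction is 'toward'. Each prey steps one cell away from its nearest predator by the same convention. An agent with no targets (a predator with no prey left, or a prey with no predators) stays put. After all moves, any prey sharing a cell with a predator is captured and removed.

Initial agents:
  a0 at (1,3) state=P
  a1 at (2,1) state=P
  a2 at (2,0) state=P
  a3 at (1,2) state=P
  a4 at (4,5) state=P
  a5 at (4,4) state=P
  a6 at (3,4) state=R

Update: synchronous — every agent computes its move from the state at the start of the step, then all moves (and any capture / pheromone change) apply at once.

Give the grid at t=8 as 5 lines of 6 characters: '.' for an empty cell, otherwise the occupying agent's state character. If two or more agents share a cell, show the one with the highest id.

......
......
...PPP
......
......

t=1: a0@(2,3):P a1@(2,2):P a2@(2,5):P a3@(2,2):P a4@(3,5):P a5@(3,4):P a6@(2,4):R
t=2: a0@(2,4):P a1@(2,3):P a2@(2,4):P a3@(2,3):P a4@(2,5):P a5@(2,4):P
t=3: (unchanged — steady state)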